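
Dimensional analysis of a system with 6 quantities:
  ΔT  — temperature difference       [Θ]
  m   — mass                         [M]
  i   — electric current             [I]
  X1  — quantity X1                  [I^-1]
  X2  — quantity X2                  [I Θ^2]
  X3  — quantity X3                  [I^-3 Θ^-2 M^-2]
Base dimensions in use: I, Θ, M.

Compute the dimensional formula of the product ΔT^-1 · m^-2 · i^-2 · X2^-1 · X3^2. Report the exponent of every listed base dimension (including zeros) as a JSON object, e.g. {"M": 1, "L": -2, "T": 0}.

Exponent matrix [I,Θ,M] × [ΔT,m,i,X1,X2,X3]:
  I: [ 0  0  1 -1  1 -3]
  Θ: [ 1  0  0  0  2 -2]
  M: [ 0  1  0  0  0 -2]
  [I]: (-1)·0+(-2)·0+(-2)·1+(-1)·1+(2)·-3 = -9
  [Θ]: (-1)·1+(-2)·0+(-2)·0+(-1)·2+(2)·-2 = -7
  [M]: (-1)·0+(-2)·1+(-2)·0+(-1)·0+(2)·-2 = -6
⇒ I^-9 Θ^-7 M^-6

{"I": -9, "Θ": -7, "M": -6}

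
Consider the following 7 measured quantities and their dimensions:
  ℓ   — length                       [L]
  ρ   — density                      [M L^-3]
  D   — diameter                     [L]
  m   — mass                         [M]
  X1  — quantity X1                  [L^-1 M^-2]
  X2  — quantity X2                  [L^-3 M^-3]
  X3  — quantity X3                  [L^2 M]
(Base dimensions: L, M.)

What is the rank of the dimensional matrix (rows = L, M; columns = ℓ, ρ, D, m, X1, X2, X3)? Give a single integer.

2

Dimensional matrix (L×M by ℓ×ρ×D×m×X1×X2×X3):
  L: [ 1 -3  1  0 -1 -3  2]
  M: [ 0  1  0  1 -2 -3  1]
Row reduction gives pivot columns ℓ,ρ; rank = 2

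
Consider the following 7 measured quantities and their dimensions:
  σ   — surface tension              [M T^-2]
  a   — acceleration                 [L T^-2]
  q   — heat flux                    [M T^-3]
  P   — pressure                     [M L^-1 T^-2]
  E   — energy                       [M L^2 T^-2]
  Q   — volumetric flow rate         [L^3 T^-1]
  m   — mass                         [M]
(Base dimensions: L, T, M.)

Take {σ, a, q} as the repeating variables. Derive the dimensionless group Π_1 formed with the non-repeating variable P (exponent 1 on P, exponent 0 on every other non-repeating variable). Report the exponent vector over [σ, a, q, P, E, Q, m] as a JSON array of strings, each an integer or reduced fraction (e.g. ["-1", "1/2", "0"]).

["1", "1", "-2", "1", "0", "0", "0"]

Write exponents as rows L,T,M / cols σ,a,q,P,E,Q,m:
  L: [ 0  1  0 -1  2  3  0]
  T: [-2 -2 -3 -2 -2 -1  0]
  M: [ 1  0  1  1  1  0  1]
Row reduction gives pivot columns σ,a,q; rank = 3
Pivot set = {σ,a,q}, free = {P,E,Q,m}
RREF:
  r0: [   1    0    0   -1    5    5    3]
  r1: [   0    1    0   -1    2    3    0]
  r2: [   0    0    1    2   -4   -5   -2]
Fix exponent of P at 1, E at 0, Q at 0, m at 0; solve each RREF row for its pivot's exponent:
  r0: exp(σ) + (-1)·1 = 0 ⇒ exp(σ) = 1
  r1: exp(a) + (-1)·1 = 0 ⇒ exp(a) = 1
  r2: exp(q) + (2)·1 = 0 ⇒ exp(q) = -2
Π_1 = σ · a · q^-2 · P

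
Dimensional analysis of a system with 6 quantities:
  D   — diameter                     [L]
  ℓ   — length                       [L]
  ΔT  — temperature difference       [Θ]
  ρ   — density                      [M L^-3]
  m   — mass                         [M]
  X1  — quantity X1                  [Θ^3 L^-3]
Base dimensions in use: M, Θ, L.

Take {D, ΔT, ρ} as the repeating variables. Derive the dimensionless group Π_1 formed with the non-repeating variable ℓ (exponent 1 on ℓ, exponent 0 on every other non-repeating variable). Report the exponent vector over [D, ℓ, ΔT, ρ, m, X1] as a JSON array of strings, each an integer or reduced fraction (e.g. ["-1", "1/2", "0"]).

Dimensional matrix (M×Θ×L by D×ℓ×ΔT×ρ×m×X1):
  M: [ 0  0  0  1  1  0]
  Θ: [ 0  0  1  0  0  3]
  L: [ 1  1  0 -3  0 -3]
Echelon form has 3 nonzero rows (pivots: D,ΔT,ρ)
Repeat: D,ΔT,ρ; free: ℓ,m,X1
RREF:
  r0: [   1    1    0    0    3   -3]
  r1: [   0    0    1    0    0    3]
  r2: [   0    0    0    1    1    0]
Fix exponent of ℓ at 1, m at 0, X1 at 0; solve each RREF row for its pivot's exponent:
  r0: exp(D) + (1)·1 = 0 ⇒ exp(D) = -1
  r1: exp(ΔT) + (0)·1 = 0 ⇒ exp(ΔT) = 0
  r2: exp(ρ) + (0)·1 = 0 ⇒ exp(ρ) = 0
Π_1 = D^-1 · ℓ

["-1", "1", "0", "0", "0", "0"]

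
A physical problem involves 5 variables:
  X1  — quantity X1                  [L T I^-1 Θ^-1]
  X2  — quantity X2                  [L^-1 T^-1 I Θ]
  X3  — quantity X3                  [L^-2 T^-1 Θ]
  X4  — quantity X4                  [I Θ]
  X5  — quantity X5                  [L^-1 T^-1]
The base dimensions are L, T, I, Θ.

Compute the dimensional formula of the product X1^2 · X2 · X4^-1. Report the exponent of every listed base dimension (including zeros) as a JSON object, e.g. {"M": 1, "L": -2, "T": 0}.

{"L": 1, "T": 1, "I": -2, "Θ": -2}

Exponent matrix [L,T,I,Θ] × [X1,X2,X3,X4,X5]:
  L: [ 1 -1 -2  0 -1]
  T: [ 1 -1 -1  0 -1]
  I: [-1  1  0  1  0]
  Θ: [-1  1  1  1  0]
  [L]: (2)·1+(1)·-1+(-1)·0 = 1
  [T]: (2)·1+(1)·-1+(-1)·0 = 1
  [I]: (2)·-1+(1)·1+(-1)·1 = -2
  [Θ]: (2)·-1+(1)·1+(-1)·1 = -2
⇒ L T I^-2 Θ^-2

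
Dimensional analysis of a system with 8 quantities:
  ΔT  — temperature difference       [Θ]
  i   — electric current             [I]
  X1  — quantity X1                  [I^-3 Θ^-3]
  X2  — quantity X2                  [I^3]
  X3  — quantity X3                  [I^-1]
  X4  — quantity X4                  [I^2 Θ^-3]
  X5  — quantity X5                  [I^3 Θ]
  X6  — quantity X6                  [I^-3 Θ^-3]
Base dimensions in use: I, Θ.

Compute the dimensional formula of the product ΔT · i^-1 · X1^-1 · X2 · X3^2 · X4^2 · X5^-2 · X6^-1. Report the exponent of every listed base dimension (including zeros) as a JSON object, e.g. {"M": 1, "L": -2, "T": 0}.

{"I": 4, "Θ": -1}

Exponent matrix [I,Θ] × [ΔT,i,X1,X2,X3,X4,X5,X6]:
  I: [ 0  1 -3  3 -1  2  3 -3]
  Θ: [ 1  0 -3  0  0 -3  1 -3]
  [I]: (1)·0+(-1)·1+(-1)·-3+(1)·3+(2)·-1+(2)·2+(-2)·3+(-1)·-3 = 4
  [Θ]: (1)·1+(-1)·0+(-1)·-3+(1)·0+(2)·0+(2)·-3+(-2)·1+(-1)·-3 = -1
⇒ I^4 Θ^-1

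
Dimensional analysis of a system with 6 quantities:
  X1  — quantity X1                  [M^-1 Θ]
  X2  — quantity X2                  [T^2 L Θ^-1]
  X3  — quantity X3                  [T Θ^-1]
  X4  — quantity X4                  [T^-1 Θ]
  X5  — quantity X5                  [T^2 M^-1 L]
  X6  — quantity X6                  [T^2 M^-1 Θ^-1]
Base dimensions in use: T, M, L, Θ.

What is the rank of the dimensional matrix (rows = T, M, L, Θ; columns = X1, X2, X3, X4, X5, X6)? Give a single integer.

3

Dimensional matrix (T×M×L×Θ by X1×X2×X3×X4×X5×X6):
  T: [ 0  2  1 -1  2  2]
  M: [-1  0  0  0 -1 -1]
  L: [ 0  1  0  0  1  0]
  Θ: [ 1 -1 -1  1  0 -1]
Row reduction gives pivot columns X1,X2,X3; rank = 3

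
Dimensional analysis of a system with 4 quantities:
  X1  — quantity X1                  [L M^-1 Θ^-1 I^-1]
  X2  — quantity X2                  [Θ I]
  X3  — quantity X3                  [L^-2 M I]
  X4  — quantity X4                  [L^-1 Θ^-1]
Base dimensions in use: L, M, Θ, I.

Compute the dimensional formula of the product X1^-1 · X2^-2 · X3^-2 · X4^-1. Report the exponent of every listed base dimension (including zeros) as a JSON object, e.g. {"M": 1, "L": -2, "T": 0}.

Write exponents as rows L,M,Θ,I / cols X1,X2,X3,X4:
  L: [ 1  0 -2 -1]
  M: [-1  0  1  0]
  Θ: [-1  1  0 -1]
  I: [-1  1  1  0]
  [L]: (-1)·1+(-2)·0+(-2)·-2+(-1)·-1 = 4
  [M]: (-1)·-1+(-2)·0+(-2)·1+(-1)·0 = -1
  [Θ]: (-1)·-1+(-2)·1+(-2)·0+(-1)·-1 = 0
  [I]: (-1)·-1+(-2)·1+(-2)·1+(-1)·0 = -3
⇒ L^4 M^-1 I^-3

{"L": 4, "M": -1, "Θ": 0, "I": -3}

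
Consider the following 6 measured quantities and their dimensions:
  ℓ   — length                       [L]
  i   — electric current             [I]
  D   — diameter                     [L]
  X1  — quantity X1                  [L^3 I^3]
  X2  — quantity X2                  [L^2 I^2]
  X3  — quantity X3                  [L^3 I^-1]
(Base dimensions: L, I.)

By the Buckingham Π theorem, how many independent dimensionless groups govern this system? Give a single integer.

Write exponents as rows L,I / cols ℓ,i,D,X1,X2,X3:
  L: [ 1  0  1  3  2  3]
  I: [ 0  1  0  3  2 -1]
RREF → pivots at {ℓ,i} ⇒ r = 2
6 vars − rank 2 = 4 Π groups

4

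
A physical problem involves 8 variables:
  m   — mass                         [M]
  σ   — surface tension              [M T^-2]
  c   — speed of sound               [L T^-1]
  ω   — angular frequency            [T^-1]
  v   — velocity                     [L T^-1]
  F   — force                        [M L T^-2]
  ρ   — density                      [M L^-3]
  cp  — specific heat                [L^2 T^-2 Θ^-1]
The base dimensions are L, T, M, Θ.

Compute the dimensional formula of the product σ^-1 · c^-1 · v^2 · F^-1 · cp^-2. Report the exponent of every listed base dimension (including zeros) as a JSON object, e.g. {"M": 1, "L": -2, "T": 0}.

Write exponents as rows L,T,M,Θ / cols m,σ,c,ω,v,F,ρ,cp:
  L: [ 0  0  1  0  1  1 -3  2]
  T: [ 0 -2 -1 -1 -1 -2  0 -2]
  M: [ 1  1  0  0  0  1  1  0]
  Θ: [ 0  0  0  0  0  0  0 -1]
  [L]: (-1)·0+(-1)·1+(2)·1+(-1)·1+(-2)·2 = -4
  [T]: (-1)·-2+(-1)·-1+(2)·-1+(-1)·-2+(-2)·-2 = 7
  [M]: (-1)·1+(-1)·0+(2)·0+(-1)·1+(-2)·0 = -2
  [Θ]: (-1)·0+(-1)·0+(2)·0+(-1)·0+(-2)·-1 = 2
⇒ L^-4 T^7 M^-2 Θ^2

{"L": -4, "T": 7, "M": -2, "Θ": 2}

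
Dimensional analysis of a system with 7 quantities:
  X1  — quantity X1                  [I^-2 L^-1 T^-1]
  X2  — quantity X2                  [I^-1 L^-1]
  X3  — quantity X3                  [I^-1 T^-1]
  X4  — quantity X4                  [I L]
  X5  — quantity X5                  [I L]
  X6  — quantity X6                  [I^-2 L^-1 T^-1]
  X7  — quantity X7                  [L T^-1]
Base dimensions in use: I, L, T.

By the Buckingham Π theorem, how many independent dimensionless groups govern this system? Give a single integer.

Dimensional matrix (I×L×T by X1×X2×X3×X4×X5×X6×X7):
  I: [-2 -1 -1  1  1 -2  0]
  L: [-1 -1  0  1  1 -1  1]
  T: [-1  0 -1  0  0 -1 -1]
RREF → pivots at {X1,X2} ⇒ r = 2
7 vars − rank 2 = 5 Π groups

5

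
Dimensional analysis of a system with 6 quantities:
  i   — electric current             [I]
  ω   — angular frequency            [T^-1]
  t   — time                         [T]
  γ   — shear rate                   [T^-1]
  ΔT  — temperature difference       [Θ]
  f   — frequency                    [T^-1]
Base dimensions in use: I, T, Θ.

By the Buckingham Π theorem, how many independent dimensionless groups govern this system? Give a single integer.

Dimensional matrix (I×T×Θ by i×ω×t×γ×ΔT×f):
  I: [ 1  0  0  0  0  0]
  T: [ 0 -1  1 -1  0 -1]
  Θ: [ 0  0  0  0  1  0]
Row reduction gives pivot columns i,ω,ΔT; rank = 3
6 vars − rank 3 = 3 Π groups

3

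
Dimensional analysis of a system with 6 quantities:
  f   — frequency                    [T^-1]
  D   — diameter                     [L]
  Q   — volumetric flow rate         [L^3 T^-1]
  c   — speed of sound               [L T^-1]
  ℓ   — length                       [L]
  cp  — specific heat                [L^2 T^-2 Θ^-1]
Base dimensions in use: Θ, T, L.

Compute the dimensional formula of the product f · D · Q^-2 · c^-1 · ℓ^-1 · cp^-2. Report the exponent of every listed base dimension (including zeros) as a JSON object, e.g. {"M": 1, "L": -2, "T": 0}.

{"Θ": 2, "T": 6, "L": -11}

Write exponents as rows Θ,T,L / cols f,D,Q,c,ℓ,cp:
  Θ: [ 0  0  0  0  0 -1]
  T: [-1  0 -1 -1  0 -2]
  L: [ 0  1  3  1  1  2]
  [Θ]: (1)·0+(1)·0+(-2)·0+(-1)·0+(-1)·0+(-2)·-1 = 2
  [T]: (1)·-1+(1)·0+(-2)·-1+(-1)·-1+(-1)·0+(-2)·-2 = 6
  [L]: (1)·0+(1)·1+(-2)·3+(-1)·1+(-1)·1+(-2)·2 = -11
⇒ Θ^2 T^6 L^-11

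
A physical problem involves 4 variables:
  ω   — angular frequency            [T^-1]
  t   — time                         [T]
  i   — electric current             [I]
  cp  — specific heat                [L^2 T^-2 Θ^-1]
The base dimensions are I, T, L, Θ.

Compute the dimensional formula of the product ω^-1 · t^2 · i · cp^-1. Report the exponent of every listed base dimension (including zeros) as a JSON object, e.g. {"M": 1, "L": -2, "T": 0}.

{"I": 1, "T": 5, "L": -2, "Θ": 1}

Exponent matrix [I,T,L,Θ] × [ω,t,i,cp]:
  I: [ 0  0  1  0]
  T: [-1  1  0 -2]
  L: [ 0  0  0  2]
  Θ: [ 0  0  0 -1]
  [I]: (-1)·0+(2)·0+(1)·1+(-1)·0 = 1
  [T]: (-1)·-1+(2)·1+(1)·0+(-1)·-2 = 5
  [L]: (-1)·0+(2)·0+(1)·0+(-1)·2 = -2
  [Θ]: (-1)·0+(2)·0+(1)·0+(-1)·-1 = 1
⇒ I T^5 L^-2 Θ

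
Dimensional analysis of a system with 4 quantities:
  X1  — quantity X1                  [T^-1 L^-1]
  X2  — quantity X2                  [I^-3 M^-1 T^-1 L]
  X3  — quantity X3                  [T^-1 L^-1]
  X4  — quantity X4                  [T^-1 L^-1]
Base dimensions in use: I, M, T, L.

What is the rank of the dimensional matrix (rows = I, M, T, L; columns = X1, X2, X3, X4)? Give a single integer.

Exponent matrix [I,M,T,L] × [X1,X2,X3,X4]:
  I: [ 0 -3  0  0]
  M: [ 0 -1  0  0]
  T: [-1 -1 -1 -1]
  L: [-1  1 -1 -1]
Echelon form has 2 nonzero rows (pivots: X1,X2)

2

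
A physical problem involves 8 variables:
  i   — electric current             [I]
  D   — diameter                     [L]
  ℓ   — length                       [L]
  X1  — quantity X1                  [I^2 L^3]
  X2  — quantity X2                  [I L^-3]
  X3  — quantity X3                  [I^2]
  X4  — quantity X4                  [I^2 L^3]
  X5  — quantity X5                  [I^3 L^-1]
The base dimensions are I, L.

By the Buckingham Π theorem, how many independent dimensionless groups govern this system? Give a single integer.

6

Dimensional matrix (I×L by i×D×ℓ×X1×X2×X3×X4×X5):
  I: [ 1  0  0  2  1  2  2  3]
  L: [ 0  1  1  3 -3  0  3 -1]
Row reduction gives pivot columns i,D; rank = 2
n=8, r=2 ⇒ 6 dimensionless groups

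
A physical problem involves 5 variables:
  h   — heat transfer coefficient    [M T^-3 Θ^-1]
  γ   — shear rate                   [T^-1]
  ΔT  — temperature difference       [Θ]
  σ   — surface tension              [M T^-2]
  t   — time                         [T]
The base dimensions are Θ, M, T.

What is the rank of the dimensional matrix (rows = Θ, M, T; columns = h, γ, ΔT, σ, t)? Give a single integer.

3

Dimensional matrix (Θ×M×T by h×γ×ΔT×σ×t):
  Θ: [-1  0  1  0  0]
  M: [ 1  0  0  1  0]
  T: [-3 -1  0 -2  1]
RREF → pivots at {h,γ,ΔT} ⇒ r = 3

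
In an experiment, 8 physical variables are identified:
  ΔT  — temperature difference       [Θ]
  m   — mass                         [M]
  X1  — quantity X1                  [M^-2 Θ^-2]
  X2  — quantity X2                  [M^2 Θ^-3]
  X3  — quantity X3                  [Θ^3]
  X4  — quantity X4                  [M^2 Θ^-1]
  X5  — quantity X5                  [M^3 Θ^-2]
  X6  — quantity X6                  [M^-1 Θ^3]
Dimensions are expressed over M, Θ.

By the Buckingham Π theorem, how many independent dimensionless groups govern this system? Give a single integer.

6

Exponent matrix [M,Θ] × [ΔT,m,X1,X2,X3,X4,X5,X6]:
  M: [ 0  1 -2  2  0  2  3 -1]
  Θ: [ 1  0 -2 -3  3 -1 -2  3]
Row reduction gives pivot columns ΔT,m; rank = 2
8 vars − rank 2 = 6 Π groups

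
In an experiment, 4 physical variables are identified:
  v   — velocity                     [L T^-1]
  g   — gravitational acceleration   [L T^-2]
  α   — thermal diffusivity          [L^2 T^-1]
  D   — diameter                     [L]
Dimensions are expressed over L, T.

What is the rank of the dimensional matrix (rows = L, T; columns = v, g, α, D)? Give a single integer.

Dimensional matrix (L×T by v×g×α×D):
  L: [ 1  1  2  1]
  T: [-1 -2 -1  0]
Echelon form has 2 nonzero rows (pivots: v,g)

2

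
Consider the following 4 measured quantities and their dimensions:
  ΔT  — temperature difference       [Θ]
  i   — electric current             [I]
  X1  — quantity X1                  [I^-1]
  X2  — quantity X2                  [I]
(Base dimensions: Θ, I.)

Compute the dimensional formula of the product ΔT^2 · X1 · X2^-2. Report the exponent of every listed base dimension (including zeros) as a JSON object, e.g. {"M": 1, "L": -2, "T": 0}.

{"Θ": 2, "I": -3}

Write exponents as rows Θ,I / cols ΔT,i,X1,X2:
  Θ: [ 1  0  0  0]
  I: [ 0  1 -1  1]
  [Θ]: (2)·1+(1)·0+(-2)·0 = 2
  [I]: (2)·0+(1)·-1+(-2)·1 = -3
⇒ Θ^2 I^-3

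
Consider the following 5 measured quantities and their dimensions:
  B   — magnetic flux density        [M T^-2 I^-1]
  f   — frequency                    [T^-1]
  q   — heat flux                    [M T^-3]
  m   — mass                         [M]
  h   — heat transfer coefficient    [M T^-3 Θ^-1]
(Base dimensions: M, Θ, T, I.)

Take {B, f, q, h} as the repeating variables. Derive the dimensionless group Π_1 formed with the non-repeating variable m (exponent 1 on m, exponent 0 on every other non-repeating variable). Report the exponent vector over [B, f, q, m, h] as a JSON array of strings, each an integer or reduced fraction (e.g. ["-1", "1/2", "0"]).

["0", "3", "-1", "1", "0"]

Dimensional matrix (M×Θ×T×I by B×f×q×m×h):
  M: [ 1  0  1  1  1]
  Θ: [ 0  0  0  0 -1]
  T: [-2 -1 -3  0 -3]
  I: [-1  0  0  0  0]
Echelon form has 4 nonzero rows (pivots: B,f,q,h)
Pivot set = {B,f,q,h}, free = {m}
RREF:
  r0: [   1    0    0    0    0]
  r1: [   0    1    0   -3    0]
  r2: [   0    0    1    1    0]
  r3: [   0    0    0    0    1]
Fix exponent of m at 1; solve each RREF row for its pivot's exponent:
  r0: exp(B) + (0)·1 = 0 ⇒ exp(B) = 0
  r1: exp(f) + (-3)·1 = 0 ⇒ exp(f) = 3
  r2: exp(q) + (1)·1 = 0 ⇒ exp(q) = -1
  r3: exp(h) + (0)·1 = 0 ⇒ exp(h) = 0
Π_1 = f^3 · q^-1 · m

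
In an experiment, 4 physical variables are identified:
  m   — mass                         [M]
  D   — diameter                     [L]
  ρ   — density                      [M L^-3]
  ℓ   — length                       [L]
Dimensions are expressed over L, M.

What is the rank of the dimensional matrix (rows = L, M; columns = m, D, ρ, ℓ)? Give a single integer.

2

Write exponents as rows L,M / cols m,D,ρ,ℓ:
  L: [ 0  1 -3  1]
  M: [ 1  0  1  0]
Echelon form has 2 nonzero rows (pivots: m,D)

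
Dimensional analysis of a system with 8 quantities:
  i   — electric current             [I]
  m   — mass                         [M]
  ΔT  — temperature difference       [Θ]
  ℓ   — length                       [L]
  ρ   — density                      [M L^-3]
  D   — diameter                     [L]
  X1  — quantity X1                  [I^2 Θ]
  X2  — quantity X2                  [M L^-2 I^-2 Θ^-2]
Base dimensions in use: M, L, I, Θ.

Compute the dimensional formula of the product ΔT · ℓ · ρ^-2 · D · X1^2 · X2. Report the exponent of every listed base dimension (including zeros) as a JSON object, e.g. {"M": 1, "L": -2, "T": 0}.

Dimensional matrix (M×L×I×Θ by i×m×ΔT×ℓ×ρ×D×X1×X2):
  M: [ 0  1  0  0  1  0  0  1]
  L: [ 0  0  0  1 -3  1  0 -2]
  I: [ 1  0  0  0  0  0  2 -2]
  Θ: [ 0  0  1  0  0  0  1 -2]
  [M]: (1)·0+(1)·0+(-2)·1+(1)·0+(2)·0+(1)·1 = -1
  [L]: (1)·0+(1)·1+(-2)·-3+(1)·1+(2)·0+(1)·-2 = 6
  [I]: (1)·0+(1)·0+(-2)·0+(1)·0+(2)·2+(1)·-2 = 2
  [Θ]: (1)·1+(1)·0+(-2)·0+(1)·0+(2)·1+(1)·-2 = 1
⇒ M^-1 L^6 I^2 Θ

{"M": -1, "L": 6, "I": 2, "Θ": 1}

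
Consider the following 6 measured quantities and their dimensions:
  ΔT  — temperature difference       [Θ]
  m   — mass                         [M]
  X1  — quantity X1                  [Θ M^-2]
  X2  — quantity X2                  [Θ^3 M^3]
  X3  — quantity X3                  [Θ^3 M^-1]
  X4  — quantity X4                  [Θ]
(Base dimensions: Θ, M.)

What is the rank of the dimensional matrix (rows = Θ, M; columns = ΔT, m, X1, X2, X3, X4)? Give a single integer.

Write exponents as rows Θ,M / cols ΔT,m,X1,X2,X3,X4:
  Θ: [ 1  0  1  3  3  1]
  M: [ 0  1 -2  3 -1  0]
RREF → pivots at {ΔT,m} ⇒ r = 2

2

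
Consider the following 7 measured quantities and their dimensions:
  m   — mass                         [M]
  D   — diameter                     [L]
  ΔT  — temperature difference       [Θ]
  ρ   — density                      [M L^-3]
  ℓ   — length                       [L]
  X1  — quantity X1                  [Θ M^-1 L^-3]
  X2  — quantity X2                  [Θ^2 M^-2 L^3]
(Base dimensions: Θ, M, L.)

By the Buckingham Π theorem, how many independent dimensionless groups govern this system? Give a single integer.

4

Dimensional matrix (Θ×M×L by m×D×ΔT×ρ×ℓ×X1×X2):
  Θ: [ 0  0  1  0  0  1  2]
  M: [ 1  0  0  1  0 -1 -2]
  L: [ 0  1  0 -3  1 -3  3]
Echelon form has 3 nonzero rows (pivots: m,D,ΔT)
Π count = n − r = 7 − 3 = 4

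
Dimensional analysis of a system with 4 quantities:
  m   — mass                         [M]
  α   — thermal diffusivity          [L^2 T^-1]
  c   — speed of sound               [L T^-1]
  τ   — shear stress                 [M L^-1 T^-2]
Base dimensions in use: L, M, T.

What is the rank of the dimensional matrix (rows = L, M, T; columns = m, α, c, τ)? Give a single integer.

3

Dimensional matrix (L×M×T by m×α×c×τ):
  L: [ 0  2  1 -1]
  M: [ 1  0  0  1]
  T: [ 0 -1 -1 -2]
Echelon form has 3 nonzero rows (pivots: m,α,c)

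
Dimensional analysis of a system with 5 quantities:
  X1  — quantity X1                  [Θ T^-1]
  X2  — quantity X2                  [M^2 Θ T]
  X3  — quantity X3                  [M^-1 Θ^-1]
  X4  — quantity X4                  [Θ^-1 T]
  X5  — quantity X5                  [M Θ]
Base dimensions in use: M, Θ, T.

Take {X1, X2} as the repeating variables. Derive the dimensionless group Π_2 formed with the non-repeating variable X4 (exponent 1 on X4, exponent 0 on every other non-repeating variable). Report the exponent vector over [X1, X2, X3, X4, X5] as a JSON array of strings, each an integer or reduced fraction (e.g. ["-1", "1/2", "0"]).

["1", "0", "0", "1", "0"]

Dimensional matrix (M×Θ×T by X1×X2×X3×X4×X5):
  M: [ 0  2 -1  0  1]
  Θ: [ 1  1 -1 -1  1]
  T: [-1  1  0  1  0]
RREF → pivots at {X1,X2} ⇒ r = 2
Repeat: X1,X2; free: X3,X4,X5
RREF:
  r0: [   1    0 -1/2   -1  1/2]
  r1: [   0    1 -1/2    0  1/2]
  r2: [   0    0    0    0    0]
Fix exponent of X4 at 1, X3 at 0, X5 at 0; solve each RREF row for its pivot's exponent:
  r0: exp(X1) + (-1)·1 = 0 ⇒ exp(X1) = 1
  r1: exp(X2) + (0)·1 = 0 ⇒ exp(X2) = 0
Π_2 = X1 · X4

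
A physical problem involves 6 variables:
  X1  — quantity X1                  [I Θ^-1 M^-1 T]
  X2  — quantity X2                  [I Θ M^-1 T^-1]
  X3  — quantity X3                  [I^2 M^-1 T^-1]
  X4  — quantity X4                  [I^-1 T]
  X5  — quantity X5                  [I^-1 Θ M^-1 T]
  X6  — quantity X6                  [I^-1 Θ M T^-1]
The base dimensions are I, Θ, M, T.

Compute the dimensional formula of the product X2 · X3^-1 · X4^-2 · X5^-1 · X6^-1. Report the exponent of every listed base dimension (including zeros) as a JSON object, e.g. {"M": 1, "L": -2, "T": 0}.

Write exponents as rows I,Θ,M,T / cols X1,X2,X3,X4,X5,X6:
  I: [ 1  1  2 -1 -1 -1]
  Θ: [-1  1  0  0  1  1]
  M: [-1 -1 -1  0 -1  1]
  T: [ 1 -1 -1  1  1 -1]
  [I]: (1)·1+(-1)·2+(-2)·-1+(-1)·-1+(-1)·-1 = 3
  [Θ]: (1)·1+(-1)·0+(-2)·0+(-1)·1+(-1)·1 = -1
  [M]: (1)·-1+(-1)·-1+(-2)·0+(-1)·-1+(-1)·1 = 0
  [T]: (1)·-1+(-1)·-1+(-2)·1+(-1)·1+(-1)·-1 = -2
⇒ I^3 Θ^-1 T^-2

{"I": 3, "Θ": -1, "M": 0, "T": -2}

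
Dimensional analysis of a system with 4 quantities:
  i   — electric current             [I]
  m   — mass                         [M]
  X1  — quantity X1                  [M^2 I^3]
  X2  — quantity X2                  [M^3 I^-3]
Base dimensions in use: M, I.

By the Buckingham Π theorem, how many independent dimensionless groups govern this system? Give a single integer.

2

Write exponents as rows M,I / cols i,m,X1,X2:
  M: [ 0  1  2  3]
  I: [ 1  0  3 -3]
RREF → pivots at {i,m} ⇒ r = 2
4 vars − rank 2 = 2 Π groups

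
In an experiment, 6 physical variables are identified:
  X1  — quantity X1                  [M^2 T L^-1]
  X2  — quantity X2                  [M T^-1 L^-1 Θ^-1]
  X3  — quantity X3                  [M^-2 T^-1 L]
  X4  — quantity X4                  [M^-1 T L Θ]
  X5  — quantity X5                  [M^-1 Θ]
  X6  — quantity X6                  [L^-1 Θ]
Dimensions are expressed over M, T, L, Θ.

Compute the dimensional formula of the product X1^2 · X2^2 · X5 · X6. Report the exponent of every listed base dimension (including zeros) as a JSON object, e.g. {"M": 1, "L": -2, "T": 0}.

Dimensional matrix (M×T×L×Θ by X1×X2×X3×X4×X5×X6):
  M: [ 2  1 -2 -1 -1  0]
  T: [ 1 -1 -1  1  0  0]
  L: [-1 -1  1  1  0 -1]
  Θ: [ 0 -1  0  1  1  1]
  [M]: (2)·2+(2)·1+(1)·-1+(1)·0 = 5
  [T]: (2)·1+(2)·-1+(1)·0+(1)·0 = 0
  [L]: (2)·-1+(2)·-1+(1)·0+(1)·-1 = -5
  [Θ]: (2)·0+(2)·-1+(1)·1+(1)·1 = 0
⇒ M^5 L^-5

{"M": 5, "T": 0, "L": -5, "Θ": 0}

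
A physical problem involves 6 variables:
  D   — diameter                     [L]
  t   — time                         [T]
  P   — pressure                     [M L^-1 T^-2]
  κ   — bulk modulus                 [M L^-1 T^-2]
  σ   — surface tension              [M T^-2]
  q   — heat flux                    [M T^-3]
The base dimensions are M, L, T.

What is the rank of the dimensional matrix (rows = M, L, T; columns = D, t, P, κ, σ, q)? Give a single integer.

3

Write exponents as rows M,L,T / cols D,t,P,κ,σ,q:
  M: [ 0  0  1  1  1  1]
  L: [ 1  0 -1 -1  0  0]
  T: [ 0  1 -2 -2 -2 -3]
Echelon form has 3 nonzero rows (pivots: D,t,P)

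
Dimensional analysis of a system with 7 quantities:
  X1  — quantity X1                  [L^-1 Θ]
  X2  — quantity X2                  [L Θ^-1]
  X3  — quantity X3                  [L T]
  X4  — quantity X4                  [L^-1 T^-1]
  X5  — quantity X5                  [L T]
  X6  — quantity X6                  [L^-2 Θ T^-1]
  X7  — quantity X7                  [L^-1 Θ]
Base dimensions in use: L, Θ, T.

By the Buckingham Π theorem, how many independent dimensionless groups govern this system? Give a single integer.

5

Write exponents as rows L,Θ,T / cols X1,X2,X3,X4,X5,X6,X7:
  L: [-1  1  1 -1  1 -2 -1]
  Θ: [ 1 -1  0  0  0  1  1]
  T: [ 0  0  1 -1  1 -1  0]
RREF → pivots at {X1,X3} ⇒ r = 2
n=7, r=2 ⇒ 5 dimensionless groups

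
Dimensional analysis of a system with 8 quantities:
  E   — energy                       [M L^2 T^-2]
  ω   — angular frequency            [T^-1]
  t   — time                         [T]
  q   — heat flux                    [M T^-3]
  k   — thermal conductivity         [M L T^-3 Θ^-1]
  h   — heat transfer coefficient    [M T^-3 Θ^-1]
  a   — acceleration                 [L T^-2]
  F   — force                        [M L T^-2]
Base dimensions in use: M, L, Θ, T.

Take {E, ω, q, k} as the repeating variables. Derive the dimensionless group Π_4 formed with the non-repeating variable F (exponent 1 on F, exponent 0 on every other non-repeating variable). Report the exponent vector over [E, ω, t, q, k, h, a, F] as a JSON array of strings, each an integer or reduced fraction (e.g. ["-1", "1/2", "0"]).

["-1/2", "1/2", "0", "-1/2", "0", "0", "0", "1"]

Write exponents as rows M,L,Θ,T / cols E,ω,t,q,k,h,a,F:
  M: [ 1  0  0  1  1  1  0  1]
  L: [ 2  0  0  0  1  0  1  1]
  Θ: [ 0  0  0  0 -1 -1  0  0]
  T: [-2 -1  1 -3 -3 -3 -2 -2]
Echelon form has 4 nonzero rows (pivots: E,ω,q,k)
Repeat: E,ω,q,k; free: t,h,a,F
RREF:
  r0: [   1    0    0    0    0 -1/2  1/2  1/2]
  r1: [   0    1   -1    0    0 -1/2  5/2 -1/2]
  r2: [   0    0    0    1    0  1/2 -1/2  1/2]
  r3: [   0    0    0    0    1    1    0    0]
Fix exponent of F at 1, t at 0, h at 0, a at 0; solve each RREF row for its pivot's exponent:
  r0: exp(E) + (1/2)·1 = 0 ⇒ exp(E) = -1/2
  r1: exp(ω) + (-1/2)·1 = 0 ⇒ exp(ω) = 1/2
  r2: exp(q) + (1/2)·1 = 0 ⇒ exp(q) = -1/2
  r3: exp(k) + (0)·1 = 0 ⇒ exp(k) = 0
Π_4 = E^(-1/2) · ω^(1/2) · q^(-1/2) · F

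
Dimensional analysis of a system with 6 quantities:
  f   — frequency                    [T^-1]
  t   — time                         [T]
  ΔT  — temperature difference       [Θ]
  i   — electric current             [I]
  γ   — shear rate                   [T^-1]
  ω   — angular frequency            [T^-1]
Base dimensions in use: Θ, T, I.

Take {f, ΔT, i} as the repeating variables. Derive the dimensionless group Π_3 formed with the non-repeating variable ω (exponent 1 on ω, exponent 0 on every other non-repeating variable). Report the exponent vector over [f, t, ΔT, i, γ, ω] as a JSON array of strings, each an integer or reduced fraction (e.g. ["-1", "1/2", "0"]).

Write exponents as rows Θ,T,I / cols f,t,ΔT,i,γ,ω:
  Θ: [ 0  0  1  0  0  0]
  T: [-1  1  0  0 -1 -1]
  I: [ 0  0  0  1  0  0]
RREF → pivots at {f,ΔT,i} ⇒ r = 3
Pivot set = {f,ΔT,i}, free = {t,γ,ω}
RREF:
  r0: [   1   -1    0    0    1    1]
  r1: [   0    0    1    0    0    0]
  r2: [   0    0    0    1    0    0]
Fix exponent of ω at 1, t at 0, γ at 0; solve each RREF row for its pivot's exponent:
  r0: exp(f) + (1)·1 = 0 ⇒ exp(f) = -1
  r1: exp(ΔT) + (0)·1 = 0 ⇒ exp(ΔT) = 0
  r2: exp(i) + (0)·1 = 0 ⇒ exp(i) = 0
Π_3 = f^-1 · ω

["-1", "0", "0", "0", "0", "1"]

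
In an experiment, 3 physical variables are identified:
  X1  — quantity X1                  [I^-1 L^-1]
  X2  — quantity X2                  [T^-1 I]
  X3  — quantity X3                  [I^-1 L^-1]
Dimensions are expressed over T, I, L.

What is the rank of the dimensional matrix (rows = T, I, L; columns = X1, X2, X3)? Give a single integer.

2

Write exponents as rows T,I,L / cols X1,X2,X3:
  T: [ 0 -1  0]
  I: [-1  1 -1]
  L: [-1  0 -1]
RREF → pivots at {X1,X2} ⇒ r = 2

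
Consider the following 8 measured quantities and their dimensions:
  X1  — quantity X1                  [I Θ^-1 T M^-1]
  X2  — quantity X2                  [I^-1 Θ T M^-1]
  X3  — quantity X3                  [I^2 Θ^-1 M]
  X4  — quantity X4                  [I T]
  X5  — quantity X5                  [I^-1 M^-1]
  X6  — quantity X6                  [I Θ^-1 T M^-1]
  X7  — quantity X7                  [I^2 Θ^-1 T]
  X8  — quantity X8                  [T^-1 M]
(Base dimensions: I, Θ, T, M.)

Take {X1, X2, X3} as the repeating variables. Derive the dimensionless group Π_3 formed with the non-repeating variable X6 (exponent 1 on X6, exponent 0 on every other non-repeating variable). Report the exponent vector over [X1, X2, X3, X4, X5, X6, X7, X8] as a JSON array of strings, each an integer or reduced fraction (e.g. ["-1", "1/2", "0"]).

Write exponents as rows I,Θ,T,M / cols X1,X2,X3,X4,X5,X6,X7,X8:
  I: [ 1 -1  2  1 -1  1  2  0]
  Θ: [-1  1 -1  0  0 -1 -1  0]
  T: [ 1  1  0  1  0  1  1 -1]
  M: [-1 -1  1  0 -1 -1  0  1]
Echelon form has 3 nonzero rows (pivots: X1,X2,X3)
Pivot set = {X1,X2,X3}, free = {X4,X5,X6,X7,X8}
RREF:
  r0: [   1    0    0    0  1/2    1  1/2 -1/2]
  r1: [   0    1    0    1 -1/2    0  1/2 -1/2]
  r2: [   0    0    1    1   -1    0    1    0]
  r3: [   0    0    0    0    0    0    0    0]
Fix exponent of X6 at 1, X4 at 0, X5 at 0, X7 at 0, X8 at 0; solve each RREF row for its pivot's exponent:
  r0: exp(X1) + (1)·1 = 0 ⇒ exp(X1) = -1
  r1: exp(X2) + (0)·1 = 0 ⇒ exp(X2) = 0
  r2: exp(X3) + (0)·1 = 0 ⇒ exp(X3) = 0
Π_3 = X1^-1 · X6

["-1", "0", "0", "0", "0", "1", "0", "0"]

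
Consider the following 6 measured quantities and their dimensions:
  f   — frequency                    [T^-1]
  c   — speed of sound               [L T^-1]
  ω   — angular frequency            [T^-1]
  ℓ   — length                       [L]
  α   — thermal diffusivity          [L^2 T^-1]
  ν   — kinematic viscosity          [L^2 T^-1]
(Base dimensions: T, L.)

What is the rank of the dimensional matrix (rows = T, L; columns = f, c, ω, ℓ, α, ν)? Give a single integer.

Dimensional matrix (T×L by f×c×ω×ℓ×α×ν):
  T: [-1 -1 -1  0 -1 -1]
  L: [ 0  1  0  1  2  2]
Row reduction gives pivot columns f,c; rank = 2

2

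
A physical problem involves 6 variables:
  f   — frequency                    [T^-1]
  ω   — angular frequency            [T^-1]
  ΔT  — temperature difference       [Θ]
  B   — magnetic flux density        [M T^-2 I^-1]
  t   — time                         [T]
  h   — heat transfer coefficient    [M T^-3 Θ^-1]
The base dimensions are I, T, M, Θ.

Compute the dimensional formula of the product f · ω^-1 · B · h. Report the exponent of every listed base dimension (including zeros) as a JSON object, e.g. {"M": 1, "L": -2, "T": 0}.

Dimensional matrix (I×T×M×Θ by f×ω×ΔT×B×t×h):
  I: [ 0  0  0 -1  0  0]
  T: [-1 -1  0 -2  1 -3]
  M: [ 0  0  0  1  0  1]
  Θ: [ 0  0  1  0  0 -1]
  [I]: (1)·0+(-1)·0+(1)·-1+(1)·0 = -1
  [T]: (1)·-1+(-1)·-1+(1)·-2+(1)·-3 = -5
  [M]: (1)·0+(-1)·0+(1)·1+(1)·1 = 2
  [Θ]: (1)·0+(-1)·0+(1)·0+(1)·-1 = -1
⇒ I^-1 T^-5 M^2 Θ^-1

{"I": -1, "T": -5, "M": 2, "Θ": -1}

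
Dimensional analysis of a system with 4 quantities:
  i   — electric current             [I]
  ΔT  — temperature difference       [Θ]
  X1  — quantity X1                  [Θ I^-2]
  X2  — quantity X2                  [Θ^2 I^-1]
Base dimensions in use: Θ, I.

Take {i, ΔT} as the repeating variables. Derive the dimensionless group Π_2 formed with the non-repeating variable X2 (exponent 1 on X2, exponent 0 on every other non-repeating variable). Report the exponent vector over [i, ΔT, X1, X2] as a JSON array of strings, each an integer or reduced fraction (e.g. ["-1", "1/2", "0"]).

["1", "-2", "0", "1"]

Write exponents as rows Θ,I / cols i,ΔT,X1,X2:
  Θ: [ 0  1  1  2]
  I: [ 1  0 -2 -1]
Echelon form has 2 nonzero rows (pivots: i,ΔT)
Pivot set = {i,ΔT}, free = {X1,X2}
RREF:
  r0: [   1    0   -2   -1]
  r1: [   0    1    1    2]
Fix exponent of X2 at 1, X1 at 0; solve each RREF row for its pivot's exponent:
  r0: exp(i) + (-1)·1 = 0 ⇒ exp(i) = 1
  r1: exp(ΔT) + (2)·1 = 0 ⇒ exp(ΔT) = -2
Π_2 = i · ΔT^-2 · X2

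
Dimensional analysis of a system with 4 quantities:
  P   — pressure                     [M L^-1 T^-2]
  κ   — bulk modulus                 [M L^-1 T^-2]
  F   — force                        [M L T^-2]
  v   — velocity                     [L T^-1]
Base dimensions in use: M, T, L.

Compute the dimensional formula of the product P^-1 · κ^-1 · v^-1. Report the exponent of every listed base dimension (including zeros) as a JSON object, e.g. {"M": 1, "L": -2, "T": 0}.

{"M": -2, "T": 5, "L": 1}

Exponent matrix [M,T,L] × [P,κ,F,v]:
  M: [ 1  1  1  0]
  T: [-2 -2 -2 -1]
  L: [-1 -1  1  1]
  [M]: (-1)·1+(-1)·1+(-1)·0 = -2
  [T]: (-1)·-2+(-1)·-2+(-1)·-1 = 5
  [L]: (-1)·-1+(-1)·-1+(-1)·1 = 1
⇒ M^-2 T^5 L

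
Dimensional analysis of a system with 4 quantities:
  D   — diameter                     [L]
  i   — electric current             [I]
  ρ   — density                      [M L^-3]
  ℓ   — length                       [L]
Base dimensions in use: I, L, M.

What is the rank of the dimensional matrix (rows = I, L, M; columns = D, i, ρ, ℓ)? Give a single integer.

3

Dimensional matrix (I×L×M by D×i×ρ×ℓ):
  I: [ 0  1  0  0]
  L: [ 1  0 -3  1]
  M: [ 0  0  1  0]
Row reduction gives pivot columns D,i,ρ; rank = 3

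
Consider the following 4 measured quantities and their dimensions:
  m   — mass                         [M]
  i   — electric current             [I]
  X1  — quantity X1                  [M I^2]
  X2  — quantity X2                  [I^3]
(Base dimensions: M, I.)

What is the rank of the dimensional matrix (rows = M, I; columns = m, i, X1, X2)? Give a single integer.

Dimensional matrix (M×I by m×i×X1×X2):
  M: [ 1  0  1  0]
  I: [ 0  1  2  3]
Row reduction gives pivot columns m,i; rank = 2

2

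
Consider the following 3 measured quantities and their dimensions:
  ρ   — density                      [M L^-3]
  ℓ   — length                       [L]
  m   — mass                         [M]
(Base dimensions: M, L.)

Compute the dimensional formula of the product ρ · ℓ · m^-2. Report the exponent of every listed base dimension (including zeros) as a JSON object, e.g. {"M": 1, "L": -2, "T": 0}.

Exponent matrix [M,L] × [ρ,ℓ,m]:
  M: [ 1  0  1]
  L: [-3  1  0]
  [M]: (1)·1+(1)·0+(-2)·1 = -1
  [L]: (1)·-3+(1)·1+(-2)·0 = -2
⇒ M^-1 L^-2

{"M": -1, "L": -2}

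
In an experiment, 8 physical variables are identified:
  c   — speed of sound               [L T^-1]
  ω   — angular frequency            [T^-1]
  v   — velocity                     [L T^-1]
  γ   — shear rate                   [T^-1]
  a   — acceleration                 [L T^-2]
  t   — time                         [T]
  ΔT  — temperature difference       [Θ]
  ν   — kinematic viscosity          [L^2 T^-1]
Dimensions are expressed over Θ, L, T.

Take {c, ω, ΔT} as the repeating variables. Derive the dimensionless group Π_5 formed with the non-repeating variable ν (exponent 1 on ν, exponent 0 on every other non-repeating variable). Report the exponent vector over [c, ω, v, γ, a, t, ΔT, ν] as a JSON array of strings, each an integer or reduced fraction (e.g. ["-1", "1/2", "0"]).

Write exponents as rows Θ,L,T / cols c,ω,v,γ,a,t,ΔT,ν:
  Θ: [ 0  0  0  0  0  0  1  0]
  L: [ 1  0  1  0  1  0  0  2]
  T: [-1 -1 -1 -1 -2  1  0 -1]
Echelon form has 3 nonzero rows (pivots: c,ω,ΔT)
Repeat: c,ω,ΔT; free: v,γ,a,t,ν
RREF:
  r0: [   1    0    1    0    1    0    0    2]
  r1: [   0    1    0    1    1   -1    0   -1]
  r2: [   0    0    0    0    0    0    1    0]
Fix exponent of ν at 1, v at 0, γ at 0, a at 0, t at 0; solve each RREF row for its pivot's exponent:
  r0: exp(c) + (2)·1 = 0 ⇒ exp(c) = -2
  r1: exp(ω) + (-1)·1 = 0 ⇒ exp(ω) = 1
  r2: exp(ΔT) + (0)·1 = 0 ⇒ exp(ΔT) = 0
Π_5 = c^-2 · ω · ν

["-2", "1", "0", "0", "0", "0", "0", "1"]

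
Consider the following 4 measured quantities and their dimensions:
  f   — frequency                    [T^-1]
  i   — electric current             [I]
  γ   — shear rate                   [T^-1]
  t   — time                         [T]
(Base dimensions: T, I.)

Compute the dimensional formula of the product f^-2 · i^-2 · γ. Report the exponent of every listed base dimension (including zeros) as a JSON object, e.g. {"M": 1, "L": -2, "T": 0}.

{"T": 1, "I": -2}

Dimensional matrix (T×I by f×i×γ×t):
  T: [-1  0 -1  1]
  I: [ 0  1  0  0]
  [T]: (-2)·-1+(-2)·0+(1)·-1 = 1
  [I]: (-2)·0+(-2)·1+(1)·0 = -2
⇒ T I^-2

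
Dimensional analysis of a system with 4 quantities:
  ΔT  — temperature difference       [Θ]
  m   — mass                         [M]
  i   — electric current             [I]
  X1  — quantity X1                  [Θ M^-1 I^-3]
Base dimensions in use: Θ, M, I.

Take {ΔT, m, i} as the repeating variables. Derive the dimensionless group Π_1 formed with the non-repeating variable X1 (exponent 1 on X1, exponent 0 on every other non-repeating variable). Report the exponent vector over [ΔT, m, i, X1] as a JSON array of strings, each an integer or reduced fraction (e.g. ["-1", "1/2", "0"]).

Dimensional matrix (Θ×M×I by ΔT×m×i×X1):
  Θ: [ 1  0  0  1]
  M: [ 0  1  0 -1]
  I: [ 0  0  1 -3]
Row reduction gives pivot columns ΔT,m,i; rank = 3
Repeat: ΔT,m,i; free: X1
RREF:
  r0: [   1    0    0    1]
  r1: [   0    1    0   -1]
  r2: [   0    0    1   -3]
Fix exponent of X1 at 1; solve each RREF row for its pivot's exponent:
  r0: exp(ΔT) + (1)·1 = 0 ⇒ exp(ΔT) = -1
  r1: exp(m) + (-1)·1 = 0 ⇒ exp(m) = 1
  r2: exp(i) + (-3)·1 = 0 ⇒ exp(i) = 3
Π_1 = ΔT^-1 · m · i^3 · X1

["-1", "1", "3", "1"]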